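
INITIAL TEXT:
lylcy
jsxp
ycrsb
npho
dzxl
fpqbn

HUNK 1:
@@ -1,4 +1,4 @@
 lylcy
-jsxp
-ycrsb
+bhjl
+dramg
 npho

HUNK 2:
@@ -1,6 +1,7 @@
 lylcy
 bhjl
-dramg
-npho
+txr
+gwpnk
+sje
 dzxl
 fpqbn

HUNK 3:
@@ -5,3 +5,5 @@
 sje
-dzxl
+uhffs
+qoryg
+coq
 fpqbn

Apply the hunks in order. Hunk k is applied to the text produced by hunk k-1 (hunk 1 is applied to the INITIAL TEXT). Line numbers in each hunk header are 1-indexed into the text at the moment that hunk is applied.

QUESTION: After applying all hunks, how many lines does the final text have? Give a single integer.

Hunk 1: at line 1 remove [jsxp,ycrsb] add [bhjl,dramg] -> 6 lines: lylcy bhjl dramg npho dzxl fpqbn
Hunk 2: at line 1 remove [dramg,npho] add [txr,gwpnk,sje] -> 7 lines: lylcy bhjl txr gwpnk sje dzxl fpqbn
Hunk 3: at line 5 remove [dzxl] add [uhffs,qoryg,coq] -> 9 lines: lylcy bhjl txr gwpnk sje uhffs qoryg coq fpqbn
Final line count: 9

Answer: 9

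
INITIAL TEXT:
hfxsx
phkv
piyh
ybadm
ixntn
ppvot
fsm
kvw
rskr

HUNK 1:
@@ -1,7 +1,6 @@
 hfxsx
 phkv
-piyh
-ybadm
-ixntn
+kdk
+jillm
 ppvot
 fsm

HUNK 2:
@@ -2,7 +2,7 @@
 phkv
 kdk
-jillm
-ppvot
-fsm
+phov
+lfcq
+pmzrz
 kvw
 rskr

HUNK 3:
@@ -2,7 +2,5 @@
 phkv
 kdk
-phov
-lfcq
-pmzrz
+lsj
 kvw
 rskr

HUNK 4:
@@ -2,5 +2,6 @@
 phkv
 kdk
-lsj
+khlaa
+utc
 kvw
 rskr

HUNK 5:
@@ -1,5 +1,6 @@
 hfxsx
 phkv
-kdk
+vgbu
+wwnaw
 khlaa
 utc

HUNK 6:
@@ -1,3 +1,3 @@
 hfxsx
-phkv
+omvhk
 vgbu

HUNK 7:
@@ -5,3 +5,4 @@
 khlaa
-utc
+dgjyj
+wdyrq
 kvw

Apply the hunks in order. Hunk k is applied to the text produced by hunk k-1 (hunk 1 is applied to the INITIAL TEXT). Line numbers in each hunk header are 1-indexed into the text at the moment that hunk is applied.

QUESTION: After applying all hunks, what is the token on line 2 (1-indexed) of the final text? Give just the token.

Answer: omvhk

Derivation:
Hunk 1: at line 1 remove [piyh,ybadm,ixntn] add [kdk,jillm] -> 8 lines: hfxsx phkv kdk jillm ppvot fsm kvw rskr
Hunk 2: at line 2 remove [jillm,ppvot,fsm] add [phov,lfcq,pmzrz] -> 8 lines: hfxsx phkv kdk phov lfcq pmzrz kvw rskr
Hunk 3: at line 2 remove [phov,lfcq,pmzrz] add [lsj] -> 6 lines: hfxsx phkv kdk lsj kvw rskr
Hunk 4: at line 2 remove [lsj] add [khlaa,utc] -> 7 lines: hfxsx phkv kdk khlaa utc kvw rskr
Hunk 5: at line 1 remove [kdk] add [vgbu,wwnaw] -> 8 lines: hfxsx phkv vgbu wwnaw khlaa utc kvw rskr
Hunk 6: at line 1 remove [phkv] add [omvhk] -> 8 lines: hfxsx omvhk vgbu wwnaw khlaa utc kvw rskr
Hunk 7: at line 5 remove [utc] add [dgjyj,wdyrq] -> 9 lines: hfxsx omvhk vgbu wwnaw khlaa dgjyj wdyrq kvw rskr
Final line 2: omvhk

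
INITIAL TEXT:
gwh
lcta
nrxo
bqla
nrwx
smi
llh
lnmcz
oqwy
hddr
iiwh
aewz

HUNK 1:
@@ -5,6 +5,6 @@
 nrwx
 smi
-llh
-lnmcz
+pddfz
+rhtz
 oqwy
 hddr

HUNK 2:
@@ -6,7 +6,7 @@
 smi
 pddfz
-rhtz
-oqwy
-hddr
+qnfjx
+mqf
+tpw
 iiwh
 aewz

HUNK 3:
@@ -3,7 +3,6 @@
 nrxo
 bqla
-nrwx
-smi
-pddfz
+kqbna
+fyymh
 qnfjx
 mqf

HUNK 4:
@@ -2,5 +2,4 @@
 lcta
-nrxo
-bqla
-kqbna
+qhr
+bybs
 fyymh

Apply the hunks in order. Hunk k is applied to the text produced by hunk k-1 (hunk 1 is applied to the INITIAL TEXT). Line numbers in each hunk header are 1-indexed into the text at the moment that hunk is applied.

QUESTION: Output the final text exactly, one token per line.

Answer: gwh
lcta
qhr
bybs
fyymh
qnfjx
mqf
tpw
iiwh
aewz

Derivation:
Hunk 1: at line 5 remove [llh,lnmcz] add [pddfz,rhtz] -> 12 lines: gwh lcta nrxo bqla nrwx smi pddfz rhtz oqwy hddr iiwh aewz
Hunk 2: at line 6 remove [rhtz,oqwy,hddr] add [qnfjx,mqf,tpw] -> 12 lines: gwh lcta nrxo bqla nrwx smi pddfz qnfjx mqf tpw iiwh aewz
Hunk 3: at line 3 remove [nrwx,smi,pddfz] add [kqbna,fyymh] -> 11 lines: gwh lcta nrxo bqla kqbna fyymh qnfjx mqf tpw iiwh aewz
Hunk 4: at line 2 remove [nrxo,bqla,kqbna] add [qhr,bybs] -> 10 lines: gwh lcta qhr bybs fyymh qnfjx mqf tpw iiwh aewz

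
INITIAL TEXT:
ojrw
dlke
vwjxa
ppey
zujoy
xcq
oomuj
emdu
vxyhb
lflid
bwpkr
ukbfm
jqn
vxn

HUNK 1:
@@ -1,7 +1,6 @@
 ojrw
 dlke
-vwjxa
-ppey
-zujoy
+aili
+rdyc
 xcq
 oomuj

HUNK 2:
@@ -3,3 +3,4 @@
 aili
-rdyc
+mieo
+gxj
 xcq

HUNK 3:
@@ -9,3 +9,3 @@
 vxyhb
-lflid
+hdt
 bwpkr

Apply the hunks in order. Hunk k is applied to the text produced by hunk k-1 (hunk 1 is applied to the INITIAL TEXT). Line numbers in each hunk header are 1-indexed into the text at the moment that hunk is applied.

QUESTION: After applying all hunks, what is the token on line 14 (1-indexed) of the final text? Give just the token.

Answer: vxn

Derivation:
Hunk 1: at line 1 remove [vwjxa,ppey,zujoy] add [aili,rdyc] -> 13 lines: ojrw dlke aili rdyc xcq oomuj emdu vxyhb lflid bwpkr ukbfm jqn vxn
Hunk 2: at line 3 remove [rdyc] add [mieo,gxj] -> 14 lines: ojrw dlke aili mieo gxj xcq oomuj emdu vxyhb lflid bwpkr ukbfm jqn vxn
Hunk 3: at line 9 remove [lflid] add [hdt] -> 14 lines: ojrw dlke aili mieo gxj xcq oomuj emdu vxyhb hdt bwpkr ukbfm jqn vxn
Final line 14: vxn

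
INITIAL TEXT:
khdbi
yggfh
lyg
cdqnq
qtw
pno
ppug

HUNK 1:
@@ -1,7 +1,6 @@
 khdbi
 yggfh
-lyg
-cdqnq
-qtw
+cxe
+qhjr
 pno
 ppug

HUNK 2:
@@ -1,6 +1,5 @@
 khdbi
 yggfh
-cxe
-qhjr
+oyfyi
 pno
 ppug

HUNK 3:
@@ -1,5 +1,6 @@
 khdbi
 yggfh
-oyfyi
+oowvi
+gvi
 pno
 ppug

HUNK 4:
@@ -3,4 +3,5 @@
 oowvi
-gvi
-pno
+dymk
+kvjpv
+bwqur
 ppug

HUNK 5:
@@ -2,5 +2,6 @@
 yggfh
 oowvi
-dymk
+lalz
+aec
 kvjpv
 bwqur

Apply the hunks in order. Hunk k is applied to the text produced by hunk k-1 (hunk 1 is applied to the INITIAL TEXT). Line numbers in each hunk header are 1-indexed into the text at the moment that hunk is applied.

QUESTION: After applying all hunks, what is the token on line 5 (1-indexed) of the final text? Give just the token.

Hunk 1: at line 1 remove [lyg,cdqnq,qtw] add [cxe,qhjr] -> 6 lines: khdbi yggfh cxe qhjr pno ppug
Hunk 2: at line 1 remove [cxe,qhjr] add [oyfyi] -> 5 lines: khdbi yggfh oyfyi pno ppug
Hunk 3: at line 1 remove [oyfyi] add [oowvi,gvi] -> 6 lines: khdbi yggfh oowvi gvi pno ppug
Hunk 4: at line 3 remove [gvi,pno] add [dymk,kvjpv,bwqur] -> 7 lines: khdbi yggfh oowvi dymk kvjpv bwqur ppug
Hunk 5: at line 2 remove [dymk] add [lalz,aec] -> 8 lines: khdbi yggfh oowvi lalz aec kvjpv bwqur ppug
Final line 5: aec

Answer: aec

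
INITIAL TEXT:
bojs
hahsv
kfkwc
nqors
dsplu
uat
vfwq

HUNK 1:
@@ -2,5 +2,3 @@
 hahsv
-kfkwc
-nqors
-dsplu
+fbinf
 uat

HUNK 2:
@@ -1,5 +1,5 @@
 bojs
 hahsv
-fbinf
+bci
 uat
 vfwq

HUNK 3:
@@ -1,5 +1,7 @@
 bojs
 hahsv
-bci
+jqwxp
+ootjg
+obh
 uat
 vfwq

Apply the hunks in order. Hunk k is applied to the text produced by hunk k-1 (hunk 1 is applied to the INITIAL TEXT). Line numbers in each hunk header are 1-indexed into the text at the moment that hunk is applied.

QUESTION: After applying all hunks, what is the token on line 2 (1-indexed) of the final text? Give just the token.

Answer: hahsv

Derivation:
Hunk 1: at line 2 remove [kfkwc,nqors,dsplu] add [fbinf] -> 5 lines: bojs hahsv fbinf uat vfwq
Hunk 2: at line 1 remove [fbinf] add [bci] -> 5 lines: bojs hahsv bci uat vfwq
Hunk 3: at line 1 remove [bci] add [jqwxp,ootjg,obh] -> 7 lines: bojs hahsv jqwxp ootjg obh uat vfwq
Final line 2: hahsv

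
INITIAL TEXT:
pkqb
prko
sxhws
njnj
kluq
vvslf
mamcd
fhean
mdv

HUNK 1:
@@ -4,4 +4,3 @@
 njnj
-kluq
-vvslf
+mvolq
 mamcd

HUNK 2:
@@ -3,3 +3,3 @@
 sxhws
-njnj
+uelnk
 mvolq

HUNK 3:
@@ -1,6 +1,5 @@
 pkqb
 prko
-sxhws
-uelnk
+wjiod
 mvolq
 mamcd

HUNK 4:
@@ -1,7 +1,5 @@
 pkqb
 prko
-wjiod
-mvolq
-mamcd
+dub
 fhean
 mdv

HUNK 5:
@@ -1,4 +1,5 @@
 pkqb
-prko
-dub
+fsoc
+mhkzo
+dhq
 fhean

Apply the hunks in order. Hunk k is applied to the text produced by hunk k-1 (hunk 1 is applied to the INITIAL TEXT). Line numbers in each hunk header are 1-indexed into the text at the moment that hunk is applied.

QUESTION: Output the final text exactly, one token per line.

Answer: pkqb
fsoc
mhkzo
dhq
fhean
mdv

Derivation:
Hunk 1: at line 4 remove [kluq,vvslf] add [mvolq] -> 8 lines: pkqb prko sxhws njnj mvolq mamcd fhean mdv
Hunk 2: at line 3 remove [njnj] add [uelnk] -> 8 lines: pkqb prko sxhws uelnk mvolq mamcd fhean mdv
Hunk 3: at line 1 remove [sxhws,uelnk] add [wjiod] -> 7 lines: pkqb prko wjiod mvolq mamcd fhean mdv
Hunk 4: at line 1 remove [wjiod,mvolq,mamcd] add [dub] -> 5 lines: pkqb prko dub fhean mdv
Hunk 5: at line 1 remove [prko,dub] add [fsoc,mhkzo,dhq] -> 6 lines: pkqb fsoc mhkzo dhq fhean mdv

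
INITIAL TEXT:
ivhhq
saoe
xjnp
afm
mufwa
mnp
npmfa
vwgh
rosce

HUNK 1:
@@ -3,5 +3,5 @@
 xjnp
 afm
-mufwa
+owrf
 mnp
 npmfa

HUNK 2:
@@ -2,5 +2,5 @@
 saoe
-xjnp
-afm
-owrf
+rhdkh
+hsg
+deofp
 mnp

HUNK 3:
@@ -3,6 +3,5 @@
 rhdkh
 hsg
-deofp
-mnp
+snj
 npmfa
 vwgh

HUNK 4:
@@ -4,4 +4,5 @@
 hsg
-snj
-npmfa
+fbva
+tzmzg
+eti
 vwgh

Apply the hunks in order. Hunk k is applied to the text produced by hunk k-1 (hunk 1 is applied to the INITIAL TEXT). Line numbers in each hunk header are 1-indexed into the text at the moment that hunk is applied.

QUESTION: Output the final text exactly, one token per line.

Answer: ivhhq
saoe
rhdkh
hsg
fbva
tzmzg
eti
vwgh
rosce

Derivation:
Hunk 1: at line 3 remove [mufwa] add [owrf] -> 9 lines: ivhhq saoe xjnp afm owrf mnp npmfa vwgh rosce
Hunk 2: at line 2 remove [xjnp,afm,owrf] add [rhdkh,hsg,deofp] -> 9 lines: ivhhq saoe rhdkh hsg deofp mnp npmfa vwgh rosce
Hunk 3: at line 3 remove [deofp,mnp] add [snj] -> 8 lines: ivhhq saoe rhdkh hsg snj npmfa vwgh rosce
Hunk 4: at line 4 remove [snj,npmfa] add [fbva,tzmzg,eti] -> 9 lines: ivhhq saoe rhdkh hsg fbva tzmzg eti vwgh rosce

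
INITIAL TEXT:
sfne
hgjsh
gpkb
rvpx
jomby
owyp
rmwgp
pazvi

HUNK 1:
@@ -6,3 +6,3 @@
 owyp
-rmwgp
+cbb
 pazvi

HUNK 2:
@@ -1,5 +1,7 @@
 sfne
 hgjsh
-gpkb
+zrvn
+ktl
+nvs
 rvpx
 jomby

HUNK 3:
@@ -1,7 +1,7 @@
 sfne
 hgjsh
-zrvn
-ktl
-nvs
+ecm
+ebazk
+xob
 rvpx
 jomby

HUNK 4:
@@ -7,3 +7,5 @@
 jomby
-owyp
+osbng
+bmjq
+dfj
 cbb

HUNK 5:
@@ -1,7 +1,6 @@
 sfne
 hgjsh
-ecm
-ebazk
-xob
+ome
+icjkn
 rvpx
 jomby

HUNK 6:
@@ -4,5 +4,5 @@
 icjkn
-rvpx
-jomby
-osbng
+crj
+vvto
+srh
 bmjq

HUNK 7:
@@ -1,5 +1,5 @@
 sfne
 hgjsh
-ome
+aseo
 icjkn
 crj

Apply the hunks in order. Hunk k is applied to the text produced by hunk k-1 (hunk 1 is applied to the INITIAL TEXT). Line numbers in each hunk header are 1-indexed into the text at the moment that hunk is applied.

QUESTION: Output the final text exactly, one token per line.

Hunk 1: at line 6 remove [rmwgp] add [cbb] -> 8 lines: sfne hgjsh gpkb rvpx jomby owyp cbb pazvi
Hunk 2: at line 1 remove [gpkb] add [zrvn,ktl,nvs] -> 10 lines: sfne hgjsh zrvn ktl nvs rvpx jomby owyp cbb pazvi
Hunk 3: at line 1 remove [zrvn,ktl,nvs] add [ecm,ebazk,xob] -> 10 lines: sfne hgjsh ecm ebazk xob rvpx jomby owyp cbb pazvi
Hunk 4: at line 7 remove [owyp] add [osbng,bmjq,dfj] -> 12 lines: sfne hgjsh ecm ebazk xob rvpx jomby osbng bmjq dfj cbb pazvi
Hunk 5: at line 1 remove [ecm,ebazk,xob] add [ome,icjkn] -> 11 lines: sfne hgjsh ome icjkn rvpx jomby osbng bmjq dfj cbb pazvi
Hunk 6: at line 4 remove [rvpx,jomby,osbng] add [crj,vvto,srh] -> 11 lines: sfne hgjsh ome icjkn crj vvto srh bmjq dfj cbb pazvi
Hunk 7: at line 1 remove [ome] add [aseo] -> 11 lines: sfne hgjsh aseo icjkn crj vvto srh bmjq dfj cbb pazvi

Answer: sfne
hgjsh
aseo
icjkn
crj
vvto
srh
bmjq
dfj
cbb
pazvi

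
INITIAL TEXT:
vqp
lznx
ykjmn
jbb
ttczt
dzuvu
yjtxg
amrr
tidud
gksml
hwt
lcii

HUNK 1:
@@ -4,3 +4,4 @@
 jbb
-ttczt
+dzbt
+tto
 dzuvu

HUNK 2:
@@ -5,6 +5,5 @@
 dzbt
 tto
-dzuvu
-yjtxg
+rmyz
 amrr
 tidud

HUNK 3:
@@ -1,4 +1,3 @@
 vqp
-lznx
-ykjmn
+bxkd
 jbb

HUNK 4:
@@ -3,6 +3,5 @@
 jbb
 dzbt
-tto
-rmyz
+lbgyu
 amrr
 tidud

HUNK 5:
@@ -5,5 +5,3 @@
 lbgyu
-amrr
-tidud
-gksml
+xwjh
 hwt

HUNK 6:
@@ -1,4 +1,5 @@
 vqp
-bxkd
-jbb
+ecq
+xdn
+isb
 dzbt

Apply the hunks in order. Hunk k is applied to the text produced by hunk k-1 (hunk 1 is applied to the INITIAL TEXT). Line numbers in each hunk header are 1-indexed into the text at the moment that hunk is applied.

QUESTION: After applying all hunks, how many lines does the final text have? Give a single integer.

Hunk 1: at line 4 remove [ttczt] add [dzbt,tto] -> 13 lines: vqp lznx ykjmn jbb dzbt tto dzuvu yjtxg amrr tidud gksml hwt lcii
Hunk 2: at line 5 remove [dzuvu,yjtxg] add [rmyz] -> 12 lines: vqp lznx ykjmn jbb dzbt tto rmyz amrr tidud gksml hwt lcii
Hunk 3: at line 1 remove [lznx,ykjmn] add [bxkd] -> 11 lines: vqp bxkd jbb dzbt tto rmyz amrr tidud gksml hwt lcii
Hunk 4: at line 3 remove [tto,rmyz] add [lbgyu] -> 10 lines: vqp bxkd jbb dzbt lbgyu amrr tidud gksml hwt lcii
Hunk 5: at line 5 remove [amrr,tidud,gksml] add [xwjh] -> 8 lines: vqp bxkd jbb dzbt lbgyu xwjh hwt lcii
Hunk 6: at line 1 remove [bxkd,jbb] add [ecq,xdn,isb] -> 9 lines: vqp ecq xdn isb dzbt lbgyu xwjh hwt lcii
Final line count: 9

Answer: 9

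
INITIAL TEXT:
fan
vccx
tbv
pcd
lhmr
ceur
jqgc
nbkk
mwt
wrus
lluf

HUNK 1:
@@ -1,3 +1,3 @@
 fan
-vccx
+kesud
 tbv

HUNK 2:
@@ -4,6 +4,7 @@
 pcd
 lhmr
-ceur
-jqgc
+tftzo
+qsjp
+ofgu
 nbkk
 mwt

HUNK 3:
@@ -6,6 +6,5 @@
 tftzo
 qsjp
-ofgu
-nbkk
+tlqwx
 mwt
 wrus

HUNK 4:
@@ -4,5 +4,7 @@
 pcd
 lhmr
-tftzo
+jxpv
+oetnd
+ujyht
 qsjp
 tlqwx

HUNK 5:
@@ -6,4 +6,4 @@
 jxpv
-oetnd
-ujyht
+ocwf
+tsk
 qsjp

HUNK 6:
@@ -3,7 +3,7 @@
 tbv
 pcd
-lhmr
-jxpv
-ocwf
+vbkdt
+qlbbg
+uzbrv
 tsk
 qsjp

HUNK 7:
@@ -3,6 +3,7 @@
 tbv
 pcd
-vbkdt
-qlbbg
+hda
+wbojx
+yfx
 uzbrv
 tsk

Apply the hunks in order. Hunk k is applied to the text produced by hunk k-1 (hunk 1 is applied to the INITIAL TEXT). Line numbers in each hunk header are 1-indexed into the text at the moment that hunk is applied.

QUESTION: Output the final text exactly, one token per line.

Answer: fan
kesud
tbv
pcd
hda
wbojx
yfx
uzbrv
tsk
qsjp
tlqwx
mwt
wrus
lluf

Derivation:
Hunk 1: at line 1 remove [vccx] add [kesud] -> 11 lines: fan kesud tbv pcd lhmr ceur jqgc nbkk mwt wrus lluf
Hunk 2: at line 4 remove [ceur,jqgc] add [tftzo,qsjp,ofgu] -> 12 lines: fan kesud tbv pcd lhmr tftzo qsjp ofgu nbkk mwt wrus lluf
Hunk 3: at line 6 remove [ofgu,nbkk] add [tlqwx] -> 11 lines: fan kesud tbv pcd lhmr tftzo qsjp tlqwx mwt wrus lluf
Hunk 4: at line 4 remove [tftzo] add [jxpv,oetnd,ujyht] -> 13 lines: fan kesud tbv pcd lhmr jxpv oetnd ujyht qsjp tlqwx mwt wrus lluf
Hunk 5: at line 6 remove [oetnd,ujyht] add [ocwf,tsk] -> 13 lines: fan kesud tbv pcd lhmr jxpv ocwf tsk qsjp tlqwx mwt wrus lluf
Hunk 6: at line 3 remove [lhmr,jxpv,ocwf] add [vbkdt,qlbbg,uzbrv] -> 13 lines: fan kesud tbv pcd vbkdt qlbbg uzbrv tsk qsjp tlqwx mwt wrus lluf
Hunk 7: at line 3 remove [vbkdt,qlbbg] add [hda,wbojx,yfx] -> 14 lines: fan kesud tbv pcd hda wbojx yfx uzbrv tsk qsjp tlqwx mwt wrus lluf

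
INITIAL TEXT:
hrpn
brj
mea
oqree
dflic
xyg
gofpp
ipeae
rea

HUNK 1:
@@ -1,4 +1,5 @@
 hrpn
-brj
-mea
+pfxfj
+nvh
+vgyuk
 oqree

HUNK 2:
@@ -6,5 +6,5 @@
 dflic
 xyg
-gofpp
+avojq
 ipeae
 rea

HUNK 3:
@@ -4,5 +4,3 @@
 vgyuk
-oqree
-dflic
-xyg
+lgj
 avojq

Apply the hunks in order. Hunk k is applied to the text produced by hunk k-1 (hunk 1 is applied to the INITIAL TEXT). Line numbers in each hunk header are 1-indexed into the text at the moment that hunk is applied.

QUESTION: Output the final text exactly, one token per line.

Hunk 1: at line 1 remove [brj,mea] add [pfxfj,nvh,vgyuk] -> 10 lines: hrpn pfxfj nvh vgyuk oqree dflic xyg gofpp ipeae rea
Hunk 2: at line 6 remove [gofpp] add [avojq] -> 10 lines: hrpn pfxfj nvh vgyuk oqree dflic xyg avojq ipeae rea
Hunk 3: at line 4 remove [oqree,dflic,xyg] add [lgj] -> 8 lines: hrpn pfxfj nvh vgyuk lgj avojq ipeae rea

Answer: hrpn
pfxfj
nvh
vgyuk
lgj
avojq
ipeae
rea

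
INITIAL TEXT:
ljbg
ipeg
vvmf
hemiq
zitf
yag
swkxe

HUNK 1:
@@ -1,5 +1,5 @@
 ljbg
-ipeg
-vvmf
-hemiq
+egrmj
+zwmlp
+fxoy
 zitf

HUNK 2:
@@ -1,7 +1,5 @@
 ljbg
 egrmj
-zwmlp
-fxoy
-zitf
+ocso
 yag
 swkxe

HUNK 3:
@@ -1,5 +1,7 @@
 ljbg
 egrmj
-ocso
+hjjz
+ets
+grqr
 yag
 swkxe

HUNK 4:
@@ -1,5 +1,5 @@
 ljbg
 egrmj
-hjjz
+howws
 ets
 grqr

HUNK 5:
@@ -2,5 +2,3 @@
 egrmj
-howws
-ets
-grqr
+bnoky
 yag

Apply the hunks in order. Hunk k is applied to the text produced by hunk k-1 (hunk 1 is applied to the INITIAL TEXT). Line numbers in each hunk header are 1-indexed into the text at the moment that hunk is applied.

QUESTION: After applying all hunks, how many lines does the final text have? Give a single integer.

Answer: 5

Derivation:
Hunk 1: at line 1 remove [ipeg,vvmf,hemiq] add [egrmj,zwmlp,fxoy] -> 7 lines: ljbg egrmj zwmlp fxoy zitf yag swkxe
Hunk 2: at line 1 remove [zwmlp,fxoy,zitf] add [ocso] -> 5 lines: ljbg egrmj ocso yag swkxe
Hunk 3: at line 1 remove [ocso] add [hjjz,ets,grqr] -> 7 lines: ljbg egrmj hjjz ets grqr yag swkxe
Hunk 4: at line 1 remove [hjjz] add [howws] -> 7 lines: ljbg egrmj howws ets grqr yag swkxe
Hunk 5: at line 2 remove [howws,ets,grqr] add [bnoky] -> 5 lines: ljbg egrmj bnoky yag swkxe
Final line count: 5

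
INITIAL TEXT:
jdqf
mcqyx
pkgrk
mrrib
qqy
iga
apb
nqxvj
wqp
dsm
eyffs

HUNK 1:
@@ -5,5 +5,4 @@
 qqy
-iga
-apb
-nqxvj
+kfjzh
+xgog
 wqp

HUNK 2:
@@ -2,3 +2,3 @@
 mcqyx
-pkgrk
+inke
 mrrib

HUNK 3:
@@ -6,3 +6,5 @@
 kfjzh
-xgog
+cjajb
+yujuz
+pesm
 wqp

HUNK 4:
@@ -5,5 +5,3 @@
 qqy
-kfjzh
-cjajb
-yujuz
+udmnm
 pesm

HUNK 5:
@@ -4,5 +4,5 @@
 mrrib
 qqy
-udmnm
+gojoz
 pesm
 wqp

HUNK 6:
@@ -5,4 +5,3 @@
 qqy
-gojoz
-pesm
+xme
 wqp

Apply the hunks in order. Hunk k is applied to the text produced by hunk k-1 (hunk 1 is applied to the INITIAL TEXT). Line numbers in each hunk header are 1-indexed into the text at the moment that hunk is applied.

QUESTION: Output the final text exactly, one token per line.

Hunk 1: at line 5 remove [iga,apb,nqxvj] add [kfjzh,xgog] -> 10 lines: jdqf mcqyx pkgrk mrrib qqy kfjzh xgog wqp dsm eyffs
Hunk 2: at line 2 remove [pkgrk] add [inke] -> 10 lines: jdqf mcqyx inke mrrib qqy kfjzh xgog wqp dsm eyffs
Hunk 3: at line 6 remove [xgog] add [cjajb,yujuz,pesm] -> 12 lines: jdqf mcqyx inke mrrib qqy kfjzh cjajb yujuz pesm wqp dsm eyffs
Hunk 4: at line 5 remove [kfjzh,cjajb,yujuz] add [udmnm] -> 10 lines: jdqf mcqyx inke mrrib qqy udmnm pesm wqp dsm eyffs
Hunk 5: at line 4 remove [udmnm] add [gojoz] -> 10 lines: jdqf mcqyx inke mrrib qqy gojoz pesm wqp dsm eyffs
Hunk 6: at line 5 remove [gojoz,pesm] add [xme] -> 9 lines: jdqf mcqyx inke mrrib qqy xme wqp dsm eyffs

Answer: jdqf
mcqyx
inke
mrrib
qqy
xme
wqp
dsm
eyffs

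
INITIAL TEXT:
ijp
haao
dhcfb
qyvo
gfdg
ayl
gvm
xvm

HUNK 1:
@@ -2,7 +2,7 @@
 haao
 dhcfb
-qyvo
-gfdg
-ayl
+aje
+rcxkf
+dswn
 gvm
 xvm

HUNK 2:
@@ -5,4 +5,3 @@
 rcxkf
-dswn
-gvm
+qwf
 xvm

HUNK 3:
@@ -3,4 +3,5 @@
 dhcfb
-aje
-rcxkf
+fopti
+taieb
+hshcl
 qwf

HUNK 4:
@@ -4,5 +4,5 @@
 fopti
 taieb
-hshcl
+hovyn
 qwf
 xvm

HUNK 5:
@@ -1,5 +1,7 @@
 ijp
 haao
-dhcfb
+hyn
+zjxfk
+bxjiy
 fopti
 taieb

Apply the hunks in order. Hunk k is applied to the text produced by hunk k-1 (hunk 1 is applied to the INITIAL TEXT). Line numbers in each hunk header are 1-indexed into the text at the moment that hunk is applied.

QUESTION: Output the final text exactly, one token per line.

Hunk 1: at line 2 remove [qyvo,gfdg,ayl] add [aje,rcxkf,dswn] -> 8 lines: ijp haao dhcfb aje rcxkf dswn gvm xvm
Hunk 2: at line 5 remove [dswn,gvm] add [qwf] -> 7 lines: ijp haao dhcfb aje rcxkf qwf xvm
Hunk 3: at line 3 remove [aje,rcxkf] add [fopti,taieb,hshcl] -> 8 lines: ijp haao dhcfb fopti taieb hshcl qwf xvm
Hunk 4: at line 4 remove [hshcl] add [hovyn] -> 8 lines: ijp haao dhcfb fopti taieb hovyn qwf xvm
Hunk 5: at line 1 remove [dhcfb] add [hyn,zjxfk,bxjiy] -> 10 lines: ijp haao hyn zjxfk bxjiy fopti taieb hovyn qwf xvm

Answer: ijp
haao
hyn
zjxfk
bxjiy
fopti
taieb
hovyn
qwf
xvm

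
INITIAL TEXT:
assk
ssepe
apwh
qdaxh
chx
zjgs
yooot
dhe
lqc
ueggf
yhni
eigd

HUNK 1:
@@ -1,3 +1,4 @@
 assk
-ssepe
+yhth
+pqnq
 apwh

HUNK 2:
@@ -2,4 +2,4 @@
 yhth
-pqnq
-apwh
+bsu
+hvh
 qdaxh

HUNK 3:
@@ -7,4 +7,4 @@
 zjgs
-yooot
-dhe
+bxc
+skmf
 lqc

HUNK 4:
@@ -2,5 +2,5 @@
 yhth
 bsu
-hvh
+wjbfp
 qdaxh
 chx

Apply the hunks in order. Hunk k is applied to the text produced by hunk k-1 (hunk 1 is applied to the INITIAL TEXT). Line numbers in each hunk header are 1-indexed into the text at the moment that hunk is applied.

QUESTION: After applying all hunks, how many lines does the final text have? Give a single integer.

Answer: 13

Derivation:
Hunk 1: at line 1 remove [ssepe] add [yhth,pqnq] -> 13 lines: assk yhth pqnq apwh qdaxh chx zjgs yooot dhe lqc ueggf yhni eigd
Hunk 2: at line 2 remove [pqnq,apwh] add [bsu,hvh] -> 13 lines: assk yhth bsu hvh qdaxh chx zjgs yooot dhe lqc ueggf yhni eigd
Hunk 3: at line 7 remove [yooot,dhe] add [bxc,skmf] -> 13 lines: assk yhth bsu hvh qdaxh chx zjgs bxc skmf lqc ueggf yhni eigd
Hunk 4: at line 2 remove [hvh] add [wjbfp] -> 13 lines: assk yhth bsu wjbfp qdaxh chx zjgs bxc skmf lqc ueggf yhni eigd
Final line count: 13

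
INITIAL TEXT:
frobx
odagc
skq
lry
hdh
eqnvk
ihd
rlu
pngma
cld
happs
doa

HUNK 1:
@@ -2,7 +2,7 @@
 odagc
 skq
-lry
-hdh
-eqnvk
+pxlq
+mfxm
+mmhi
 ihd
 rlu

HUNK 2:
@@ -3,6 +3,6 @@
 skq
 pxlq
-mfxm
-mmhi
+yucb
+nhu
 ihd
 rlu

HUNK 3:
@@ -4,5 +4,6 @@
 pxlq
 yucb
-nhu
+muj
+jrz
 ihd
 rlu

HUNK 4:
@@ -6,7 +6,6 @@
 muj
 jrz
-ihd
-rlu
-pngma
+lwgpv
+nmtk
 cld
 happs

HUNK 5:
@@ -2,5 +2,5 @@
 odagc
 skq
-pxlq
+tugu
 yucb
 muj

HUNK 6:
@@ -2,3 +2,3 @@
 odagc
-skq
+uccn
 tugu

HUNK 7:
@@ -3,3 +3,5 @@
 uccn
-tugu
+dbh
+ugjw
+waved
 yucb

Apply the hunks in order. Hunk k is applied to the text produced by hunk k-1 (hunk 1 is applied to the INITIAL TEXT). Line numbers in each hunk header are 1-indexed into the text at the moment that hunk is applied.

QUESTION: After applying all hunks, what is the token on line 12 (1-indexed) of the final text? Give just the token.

Answer: cld

Derivation:
Hunk 1: at line 2 remove [lry,hdh,eqnvk] add [pxlq,mfxm,mmhi] -> 12 lines: frobx odagc skq pxlq mfxm mmhi ihd rlu pngma cld happs doa
Hunk 2: at line 3 remove [mfxm,mmhi] add [yucb,nhu] -> 12 lines: frobx odagc skq pxlq yucb nhu ihd rlu pngma cld happs doa
Hunk 3: at line 4 remove [nhu] add [muj,jrz] -> 13 lines: frobx odagc skq pxlq yucb muj jrz ihd rlu pngma cld happs doa
Hunk 4: at line 6 remove [ihd,rlu,pngma] add [lwgpv,nmtk] -> 12 lines: frobx odagc skq pxlq yucb muj jrz lwgpv nmtk cld happs doa
Hunk 5: at line 2 remove [pxlq] add [tugu] -> 12 lines: frobx odagc skq tugu yucb muj jrz lwgpv nmtk cld happs doa
Hunk 6: at line 2 remove [skq] add [uccn] -> 12 lines: frobx odagc uccn tugu yucb muj jrz lwgpv nmtk cld happs doa
Hunk 7: at line 3 remove [tugu] add [dbh,ugjw,waved] -> 14 lines: frobx odagc uccn dbh ugjw waved yucb muj jrz lwgpv nmtk cld happs doa
Final line 12: cld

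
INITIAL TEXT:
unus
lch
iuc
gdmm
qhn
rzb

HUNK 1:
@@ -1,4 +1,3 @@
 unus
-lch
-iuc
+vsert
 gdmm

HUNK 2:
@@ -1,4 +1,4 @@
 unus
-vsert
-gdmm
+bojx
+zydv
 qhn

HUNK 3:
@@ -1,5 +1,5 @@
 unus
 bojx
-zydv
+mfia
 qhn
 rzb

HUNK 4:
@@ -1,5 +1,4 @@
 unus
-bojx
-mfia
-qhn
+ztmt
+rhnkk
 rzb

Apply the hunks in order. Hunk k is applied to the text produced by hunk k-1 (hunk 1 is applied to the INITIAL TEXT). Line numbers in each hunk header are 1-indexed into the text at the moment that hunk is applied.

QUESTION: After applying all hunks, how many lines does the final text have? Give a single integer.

Answer: 4

Derivation:
Hunk 1: at line 1 remove [lch,iuc] add [vsert] -> 5 lines: unus vsert gdmm qhn rzb
Hunk 2: at line 1 remove [vsert,gdmm] add [bojx,zydv] -> 5 lines: unus bojx zydv qhn rzb
Hunk 3: at line 1 remove [zydv] add [mfia] -> 5 lines: unus bojx mfia qhn rzb
Hunk 4: at line 1 remove [bojx,mfia,qhn] add [ztmt,rhnkk] -> 4 lines: unus ztmt rhnkk rzb
Final line count: 4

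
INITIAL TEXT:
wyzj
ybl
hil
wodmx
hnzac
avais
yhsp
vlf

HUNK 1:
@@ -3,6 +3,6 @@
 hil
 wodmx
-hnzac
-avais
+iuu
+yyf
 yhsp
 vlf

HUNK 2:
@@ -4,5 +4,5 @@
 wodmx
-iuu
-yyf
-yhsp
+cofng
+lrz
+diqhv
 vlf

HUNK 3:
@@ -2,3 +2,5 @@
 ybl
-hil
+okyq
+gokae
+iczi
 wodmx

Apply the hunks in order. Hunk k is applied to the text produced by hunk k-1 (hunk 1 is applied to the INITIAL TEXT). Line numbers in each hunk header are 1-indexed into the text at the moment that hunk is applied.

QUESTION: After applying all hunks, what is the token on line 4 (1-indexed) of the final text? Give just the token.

Answer: gokae

Derivation:
Hunk 1: at line 3 remove [hnzac,avais] add [iuu,yyf] -> 8 lines: wyzj ybl hil wodmx iuu yyf yhsp vlf
Hunk 2: at line 4 remove [iuu,yyf,yhsp] add [cofng,lrz,diqhv] -> 8 lines: wyzj ybl hil wodmx cofng lrz diqhv vlf
Hunk 3: at line 2 remove [hil] add [okyq,gokae,iczi] -> 10 lines: wyzj ybl okyq gokae iczi wodmx cofng lrz diqhv vlf
Final line 4: gokae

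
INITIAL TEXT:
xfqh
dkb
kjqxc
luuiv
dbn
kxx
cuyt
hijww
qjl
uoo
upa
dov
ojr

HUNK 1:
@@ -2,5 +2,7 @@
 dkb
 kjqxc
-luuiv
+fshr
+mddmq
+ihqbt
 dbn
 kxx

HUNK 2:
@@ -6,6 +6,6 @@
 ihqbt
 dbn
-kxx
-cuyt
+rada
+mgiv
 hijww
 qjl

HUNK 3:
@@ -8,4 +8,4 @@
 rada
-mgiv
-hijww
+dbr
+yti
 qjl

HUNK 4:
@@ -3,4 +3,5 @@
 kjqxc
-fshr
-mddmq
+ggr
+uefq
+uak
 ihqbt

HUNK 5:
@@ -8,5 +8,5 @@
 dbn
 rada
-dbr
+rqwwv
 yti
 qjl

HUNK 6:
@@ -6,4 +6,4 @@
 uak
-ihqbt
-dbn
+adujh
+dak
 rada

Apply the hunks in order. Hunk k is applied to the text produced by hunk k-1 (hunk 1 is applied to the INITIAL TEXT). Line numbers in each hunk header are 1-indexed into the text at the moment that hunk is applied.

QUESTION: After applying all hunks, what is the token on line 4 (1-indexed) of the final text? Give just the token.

Answer: ggr

Derivation:
Hunk 1: at line 2 remove [luuiv] add [fshr,mddmq,ihqbt] -> 15 lines: xfqh dkb kjqxc fshr mddmq ihqbt dbn kxx cuyt hijww qjl uoo upa dov ojr
Hunk 2: at line 6 remove [kxx,cuyt] add [rada,mgiv] -> 15 lines: xfqh dkb kjqxc fshr mddmq ihqbt dbn rada mgiv hijww qjl uoo upa dov ojr
Hunk 3: at line 8 remove [mgiv,hijww] add [dbr,yti] -> 15 lines: xfqh dkb kjqxc fshr mddmq ihqbt dbn rada dbr yti qjl uoo upa dov ojr
Hunk 4: at line 3 remove [fshr,mddmq] add [ggr,uefq,uak] -> 16 lines: xfqh dkb kjqxc ggr uefq uak ihqbt dbn rada dbr yti qjl uoo upa dov ojr
Hunk 5: at line 8 remove [dbr] add [rqwwv] -> 16 lines: xfqh dkb kjqxc ggr uefq uak ihqbt dbn rada rqwwv yti qjl uoo upa dov ojr
Hunk 6: at line 6 remove [ihqbt,dbn] add [adujh,dak] -> 16 lines: xfqh dkb kjqxc ggr uefq uak adujh dak rada rqwwv yti qjl uoo upa dov ojr
Final line 4: ggr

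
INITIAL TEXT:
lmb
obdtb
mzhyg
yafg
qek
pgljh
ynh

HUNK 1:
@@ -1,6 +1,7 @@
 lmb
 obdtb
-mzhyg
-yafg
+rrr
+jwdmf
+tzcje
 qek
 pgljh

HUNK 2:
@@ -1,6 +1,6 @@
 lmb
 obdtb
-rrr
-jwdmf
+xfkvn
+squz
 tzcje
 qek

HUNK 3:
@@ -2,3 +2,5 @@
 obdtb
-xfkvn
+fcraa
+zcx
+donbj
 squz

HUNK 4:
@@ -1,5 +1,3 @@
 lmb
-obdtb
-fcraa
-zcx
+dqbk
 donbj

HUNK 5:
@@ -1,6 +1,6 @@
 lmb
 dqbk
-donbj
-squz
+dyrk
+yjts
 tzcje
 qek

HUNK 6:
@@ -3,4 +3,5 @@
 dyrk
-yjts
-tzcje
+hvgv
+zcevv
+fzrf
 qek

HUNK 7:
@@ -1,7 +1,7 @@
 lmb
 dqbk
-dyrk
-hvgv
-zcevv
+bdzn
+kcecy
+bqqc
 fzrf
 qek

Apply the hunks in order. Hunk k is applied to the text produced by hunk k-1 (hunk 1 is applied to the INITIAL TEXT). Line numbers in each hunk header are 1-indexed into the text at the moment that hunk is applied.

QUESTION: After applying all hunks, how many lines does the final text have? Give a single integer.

Answer: 9

Derivation:
Hunk 1: at line 1 remove [mzhyg,yafg] add [rrr,jwdmf,tzcje] -> 8 lines: lmb obdtb rrr jwdmf tzcje qek pgljh ynh
Hunk 2: at line 1 remove [rrr,jwdmf] add [xfkvn,squz] -> 8 lines: lmb obdtb xfkvn squz tzcje qek pgljh ynh
Hunk 3: at line 2 remove [xfkvn] add [fcraa,zcx,donbj] -> 10 lines: lmb obdtb fcraa zcx donbj squz tzcje qek pgljh ynh
Hunk 4: at line 1 remove [obdtb,fcraa,zcx] add [dqbk] -> 8 lines: lmb dqbk donbj squz tzcje qek pgljh ynh
Hunk 5: at line 1 remove [donbj,squz] add [dyrk,yjts] -> 8 lines: lmb dqbk dyrk yjts tzcje qek pgljh ynh
Hunk 6: at line 3 remove [yjts,tzcje] add [hvgv,zcevv,fzrf] -> 9 lines: lmb dqbk dyrk hvgv zcevv fzrf qek pgljh ynh
Hunk 7: at line 1 remove [dyrk,hvgv,zcevv] add [bdzn,kcecy,bqqc] -> 9 lines: lmb dqbk bdzn kcecy bqqc fzrf qek pgljh ynh
Final line count: 9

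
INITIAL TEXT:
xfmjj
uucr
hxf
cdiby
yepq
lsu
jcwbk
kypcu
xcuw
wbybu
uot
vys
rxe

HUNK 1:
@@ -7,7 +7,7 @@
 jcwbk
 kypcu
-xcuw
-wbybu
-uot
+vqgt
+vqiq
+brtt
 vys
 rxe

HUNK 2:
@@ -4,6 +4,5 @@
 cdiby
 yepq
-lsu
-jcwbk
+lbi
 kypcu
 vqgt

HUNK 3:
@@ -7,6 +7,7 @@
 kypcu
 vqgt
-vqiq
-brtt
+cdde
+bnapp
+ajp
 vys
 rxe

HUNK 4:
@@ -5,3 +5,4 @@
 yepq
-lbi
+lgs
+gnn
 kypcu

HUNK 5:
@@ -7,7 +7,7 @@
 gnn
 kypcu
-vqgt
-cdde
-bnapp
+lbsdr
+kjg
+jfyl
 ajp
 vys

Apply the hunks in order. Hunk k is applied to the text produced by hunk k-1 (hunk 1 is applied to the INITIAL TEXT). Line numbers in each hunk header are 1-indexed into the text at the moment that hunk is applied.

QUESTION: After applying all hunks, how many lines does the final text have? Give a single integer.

Answer: 14

Derivation:
Hunk 1: at line 7 remove [xcuw,wbybu,uot] add [vqgt,vqiq,brtt] -> 13 lines: xfmjj uucr hxf cdiby yepq lsu jcwbk kypcu vqgt vqiq brtt vys rxe
Hunk 2: at line 4 remove [lsu,jcwbk] add [lbi] -> 12 lines: xfmjj uucr hxf cdiby yepq lbi kypcu vqgt vqiq brtt vys rxe
Hunk 3: at line 7 remove [vqiq,brtt] add [cdde,bnapp,ajp] -> 13 lines: xfmjj uucr hxf cdiby yepq lbi kypcu vqgt cdde bnapp ajp vys rxe
Hunk 4: at line 5 remove [lbi] add [lgs,gnn] -> 14 lines: xfmjj uucr hxf cdiby yepq lgs gnn kypcu vqgt cdde bnapp ajp vys rxe
Hunk 5: at line 7 remove [vqgt,cdde,bnapp] add [lbsdr,kjg,jfyl] -> 14 lines: xfmjj uucr hxf cdiby yepq lgs gnn kypcu lbsdr kjg jfyl ajp vys rxe
Final line count: 14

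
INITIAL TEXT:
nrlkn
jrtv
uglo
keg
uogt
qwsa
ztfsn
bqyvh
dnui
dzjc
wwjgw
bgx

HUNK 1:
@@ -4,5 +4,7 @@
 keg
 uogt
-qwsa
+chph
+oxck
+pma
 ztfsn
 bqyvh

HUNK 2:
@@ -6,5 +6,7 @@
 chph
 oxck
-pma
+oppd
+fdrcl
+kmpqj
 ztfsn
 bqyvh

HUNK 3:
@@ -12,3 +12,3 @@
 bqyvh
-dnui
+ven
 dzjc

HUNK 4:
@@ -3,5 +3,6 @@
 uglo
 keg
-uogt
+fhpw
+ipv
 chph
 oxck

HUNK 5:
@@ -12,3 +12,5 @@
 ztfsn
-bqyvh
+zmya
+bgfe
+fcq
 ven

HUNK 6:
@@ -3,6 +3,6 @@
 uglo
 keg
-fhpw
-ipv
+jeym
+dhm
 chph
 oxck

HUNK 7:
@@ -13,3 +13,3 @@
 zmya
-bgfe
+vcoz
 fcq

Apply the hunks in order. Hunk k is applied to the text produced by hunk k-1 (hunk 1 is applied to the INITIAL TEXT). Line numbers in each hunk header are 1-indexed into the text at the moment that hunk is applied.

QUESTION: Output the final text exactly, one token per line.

Answer: nrlkn
jrtv
uglo
keg
jeym
dhm
chph
oxck
oppd
fdrcl
kmpqj
ztfsn
zmya
vcoz
fcq
ven
dzjc
wwjgw
bgx

Derivation:
Hunk 1: at line 4 remove [qwsa] add [chph,oxck,pma] -> 14 lines: nrlkn jrtv uglo keg uogt chph oxck pma ztfsn bqyvh dnui dzjc wwjgw bgx
Hunk 2: at line 6 remove [pma] add [oppd,fdrcl,kmpqj] -> 16 lines: nrlkn jrtv uglo keg uogt chph oxck oppd fdrcl kmpqj ztfsn bqyvh dnui dzjc wwjgw bgx
Hunk 3: at line 12 remove [dnui] add [ven] -> 16 lines: nrlkn jrtv uglo keg uogt chph oxck oppd fdrcl kmpqj ztfsn bqyvh ven dzjc wwjgw bgx
Hunk 4: at line 3 remove [uogt] add [fhpw,ipv] -> 17 lines: nrlkn jrtv uglo keg fhpw ipv chph oxck oppd fdrcl kmpqj ztfsn bqyvh ven dzjc wwjgw bgx
Hunk 5: at line 12 remove [bqyvh] add [zmya,bgfe,fcq] -> 19 lines: nrlkn jrtv uglo keg fhpw ipv chph oxck oppd fdrcl kmpqj ztfsn zmya bgfe fcq ven dzjc wwjgw bgx
Hunk 6: at line 3 remove [fhpw,ipv] add [jeym,dhm] -> 19 lines: nrlkn jrtv uglo keg jeym dhm chph oxck oppd fdrcl kmpqj ztfsn zmya bgfe fcq ven dzjc wwjgw bgx
Hunk 7: at line 13 remove [bgfe] add [vcoz] -> 19 lines: nrlkn jrtv uglo keg jeym dhm chph oxck oppd fdrcl kmpqj ztfsn zmya vcoz fcq ven dzjc wwjgw bgx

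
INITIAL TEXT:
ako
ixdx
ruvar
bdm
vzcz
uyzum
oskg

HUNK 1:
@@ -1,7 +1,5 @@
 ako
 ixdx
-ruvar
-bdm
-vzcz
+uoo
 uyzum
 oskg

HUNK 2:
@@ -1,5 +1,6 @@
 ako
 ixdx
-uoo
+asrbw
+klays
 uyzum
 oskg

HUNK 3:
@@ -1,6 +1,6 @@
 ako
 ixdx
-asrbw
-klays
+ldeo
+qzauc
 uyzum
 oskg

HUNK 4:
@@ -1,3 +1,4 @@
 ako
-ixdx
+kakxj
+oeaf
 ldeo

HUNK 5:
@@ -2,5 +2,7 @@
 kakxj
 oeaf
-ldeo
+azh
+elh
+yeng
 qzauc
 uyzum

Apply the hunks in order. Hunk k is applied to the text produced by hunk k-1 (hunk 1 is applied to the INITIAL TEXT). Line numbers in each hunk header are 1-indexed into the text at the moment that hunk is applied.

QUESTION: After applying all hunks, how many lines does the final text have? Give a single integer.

Hunk 1: at line 1 remove [ruvar,bdm,vzcz] add [uoo] -> 5 lines: ako ixdx uoo uyzum oskg
Hunk 2: at line 1 remove [uoo] add [asrbw,klays] -> 6 lines: ako ixdx asrbw klays uyzum oskg
Hunk 3: at line 1 remove [asrbw,klays] add [ldeo,qzauc] -> 6 lines: ako ixdx ldeo qzauc uyzum oskg
Hunk 4: at line 1 remove [ixdx] add [kakxj,oeaf] -> 7 lines: ako kakxj oeaf ldeo qzauc uyzum oskg
Hunk 5: at line 2 remove [ldeo] add [azh,elh,yeng] -> 9 lines: ako kakxj oeaf azh elh yeng qzauc uyzum oskg
Final line count: 9

Answer: 9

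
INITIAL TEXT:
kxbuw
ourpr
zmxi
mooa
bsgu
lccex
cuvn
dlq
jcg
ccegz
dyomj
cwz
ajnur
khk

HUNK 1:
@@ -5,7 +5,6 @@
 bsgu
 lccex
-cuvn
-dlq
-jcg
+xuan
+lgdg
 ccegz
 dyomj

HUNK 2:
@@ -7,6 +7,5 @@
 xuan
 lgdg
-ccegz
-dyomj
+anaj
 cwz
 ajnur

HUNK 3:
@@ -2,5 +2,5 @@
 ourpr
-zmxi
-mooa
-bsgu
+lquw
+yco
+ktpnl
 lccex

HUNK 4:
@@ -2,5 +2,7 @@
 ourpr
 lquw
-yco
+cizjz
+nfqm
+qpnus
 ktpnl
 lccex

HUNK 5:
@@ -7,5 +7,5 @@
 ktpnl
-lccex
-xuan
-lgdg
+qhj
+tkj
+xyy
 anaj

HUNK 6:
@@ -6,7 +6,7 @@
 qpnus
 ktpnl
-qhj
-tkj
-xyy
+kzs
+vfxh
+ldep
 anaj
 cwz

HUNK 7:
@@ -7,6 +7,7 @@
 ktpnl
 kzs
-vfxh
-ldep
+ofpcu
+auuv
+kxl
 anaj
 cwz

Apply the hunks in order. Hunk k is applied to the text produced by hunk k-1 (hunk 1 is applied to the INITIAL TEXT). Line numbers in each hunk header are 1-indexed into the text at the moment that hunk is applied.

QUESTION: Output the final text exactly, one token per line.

Answer: kxbuw
ourpr
lquw
cizjz
nfqm
qpnus
ktpnl
kzs
ofpcu
auuv
kxl
anaj
cwz
ajnur
khk

Derivation:
Hunk 1: at line 5 remove [cuvn,dlq,jcg] add [xuan,lgdg] -> 13 lines: kxbuw ourpr zmxi mooa bsgu lccex xuan lgdg ccegz dyomj cwz ajnur khk
Hunk 2: at line 7 remove [ccegz,dyomj] add [anaj] -> 12 lines: kxbuw ourpr zmxi mooa bsgu lccex xuan lgdg anaj cwz ajnur khk
Hunk 3: at line 2 remove [zmxi,mooa,bsgu] add [lquw,yco,ktpnl] -> 12 lines: kxbuw ourpr lquw yco ktpnl lccex xuan lgdg anaj cwz ajnur khk
Hunk 4: at line 2 remove [yco] add [cizjz,nfqm,qpnus] -> 14 lines: kxbuw ourpr lquw cizjz nfqm qpnus ktpnl lccex xuan lgdg anaj cwz ajnur khk
Hunk 5: at line 7 remove [lccex,xuan,lgdg] add [qhj,tkj,xyy] -> 14 lines: kxbuw ourpr lquw cizjz nfqm qpnus ktpnl qhj tkj xyy anaj cwz ajnur khk
Hunk 6: at line 6 remove [qhj,tkj,xyy] add [kzs,vfxh,ldep] -> 14 lines: kxbuw ourpr lquw cizjz nfqm qpnus ktpnl kzs vfxh ldep anaj cwz ajnur khk
Hunk 7: at line 7 remove [vfxh,ldep] add [ofpcu,auuv,kxl] -> 15 lines: kxbuw ourpr lquw cizjz nfqm qpnus ktpnl kzs ofpcu auuv kxl anaj cwz ajnur khk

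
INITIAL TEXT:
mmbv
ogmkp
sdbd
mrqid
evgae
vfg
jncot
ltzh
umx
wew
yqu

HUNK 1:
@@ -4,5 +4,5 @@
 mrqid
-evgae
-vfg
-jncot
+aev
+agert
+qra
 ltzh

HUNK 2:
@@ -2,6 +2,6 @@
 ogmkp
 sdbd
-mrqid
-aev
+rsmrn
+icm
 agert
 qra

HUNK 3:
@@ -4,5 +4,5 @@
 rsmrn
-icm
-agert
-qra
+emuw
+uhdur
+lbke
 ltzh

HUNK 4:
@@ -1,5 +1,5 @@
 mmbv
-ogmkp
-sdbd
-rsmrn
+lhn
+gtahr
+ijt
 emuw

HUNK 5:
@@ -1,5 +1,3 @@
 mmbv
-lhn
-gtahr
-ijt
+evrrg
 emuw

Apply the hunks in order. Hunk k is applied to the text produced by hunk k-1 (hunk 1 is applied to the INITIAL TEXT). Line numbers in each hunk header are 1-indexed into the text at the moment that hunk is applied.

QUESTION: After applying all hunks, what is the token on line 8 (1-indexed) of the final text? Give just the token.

Hunk 1: at line 4 remove [evgae,vfg,jncot] add [aev,agert,qra] -> 11 lines: mmbv ogmkp sdbd mrqid aev agert qra ltzh umx wew yqu
Hunk 2: at line 2 remove [mrqid,aev] add [rsmrn,icm] -> 11 lines: mmbv ogmkp sdbd rsmrn icm agert qra ltzh umx wew yqu
Hunk 3: at line 4 remove [icm,agert,qra] add [emuw,uhdur,lbke] -> 11 lines: mmbv ogmkp sdbd rsmrn emuw uhdur lbke ltzh umx wew yqu
Hunk 4: at line 1 remove [ogmkp,sdbd,rsmrn] add [lhn,gtahr,ijt] -> 11 lines: mmbv lhn gtahr ijt emuw uhdur lbke ltzh umx wew yqu
Hunk 5: at line 1 remove [lhn,gtahr,ijt] add [evrrg] -> 9 lines: mmbv evrrg emuw uhdur lbke ltzh umx wew yqu
Final line 8: wew

Answer: wew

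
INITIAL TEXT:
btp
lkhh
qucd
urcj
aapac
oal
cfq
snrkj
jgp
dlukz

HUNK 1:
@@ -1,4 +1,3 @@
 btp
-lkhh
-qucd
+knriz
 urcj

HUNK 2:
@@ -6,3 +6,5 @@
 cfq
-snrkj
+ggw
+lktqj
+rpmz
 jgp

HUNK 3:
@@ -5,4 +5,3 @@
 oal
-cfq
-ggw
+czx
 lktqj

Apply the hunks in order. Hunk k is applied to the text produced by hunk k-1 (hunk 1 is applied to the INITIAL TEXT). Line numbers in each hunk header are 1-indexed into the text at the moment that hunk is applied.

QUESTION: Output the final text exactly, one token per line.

Hunk 1: at line 1 remove [lkhh,qucd] add [knriz] -> 9 lines: btp knriz urcj aapac oal cfq snrkj jgp dlukz
Hunk 2: at line 6 remove [snrkj] add [ggw,lktqj,rpmz] -> 11 lines: btp knriz urcj aapac oal cfq ggw lktqj rpmz jgp dlukz
Hunk 3: at line 5 remove [cfq,ggw] add [czx] -> 10 lines: btp knriz urcj aapac oal czx lktqj rpmz jgp dlukz

Answer: btp
knriz
urcj
aapac
oal
czx
lktqj
rpmz
jgp
dlukz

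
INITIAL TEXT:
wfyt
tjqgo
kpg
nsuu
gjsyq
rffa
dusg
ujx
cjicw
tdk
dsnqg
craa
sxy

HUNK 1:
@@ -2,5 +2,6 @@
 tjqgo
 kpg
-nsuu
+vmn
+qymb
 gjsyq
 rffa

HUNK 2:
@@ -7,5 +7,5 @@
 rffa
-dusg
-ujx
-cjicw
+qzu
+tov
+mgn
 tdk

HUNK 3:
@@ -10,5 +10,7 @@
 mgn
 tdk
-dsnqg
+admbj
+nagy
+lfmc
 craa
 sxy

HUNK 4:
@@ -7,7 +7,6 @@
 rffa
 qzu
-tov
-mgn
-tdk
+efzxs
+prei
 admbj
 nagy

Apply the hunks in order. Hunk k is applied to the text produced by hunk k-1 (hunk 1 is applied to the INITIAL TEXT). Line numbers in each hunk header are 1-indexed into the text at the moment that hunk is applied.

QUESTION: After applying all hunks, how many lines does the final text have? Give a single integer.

Answer: 15

Derivation:
Hunk 1: at line 2 remove [nsuu] add [vmn,qymb] -> 14 lines: wfyt tjqgo kpg vmn qymb gjsyq rffa dusg ujx cjicw tdk dsnqg craa sxy
Hunk 2: at line 7 remove [dusg,ujx,cjicw] add [qzu,tov,mgn] -> 14 lines: wfyt tjqgo kpg vmn qymb gjsyq rffa qzu tov mgn tdk dsnqg craa sxy
Hunk 3: at line 10 remove [dsnqg] add [admbj,nagy,lfmc] -> 16 lines: wfyt tjqgo kpg vmn qymb gjsyq rffa qzu tov mgn tdk admbj nagy lfmc craa sxy
Hunk 4: at line 7 remove [tov,mgn,tdk] add [efzxs,prei] -> 15 lines: wfyt tjqgo kpg vmn qymb gjsyq rffa qzu efzxs prei admbj nagy lfmc craa sxy
Final line count: 15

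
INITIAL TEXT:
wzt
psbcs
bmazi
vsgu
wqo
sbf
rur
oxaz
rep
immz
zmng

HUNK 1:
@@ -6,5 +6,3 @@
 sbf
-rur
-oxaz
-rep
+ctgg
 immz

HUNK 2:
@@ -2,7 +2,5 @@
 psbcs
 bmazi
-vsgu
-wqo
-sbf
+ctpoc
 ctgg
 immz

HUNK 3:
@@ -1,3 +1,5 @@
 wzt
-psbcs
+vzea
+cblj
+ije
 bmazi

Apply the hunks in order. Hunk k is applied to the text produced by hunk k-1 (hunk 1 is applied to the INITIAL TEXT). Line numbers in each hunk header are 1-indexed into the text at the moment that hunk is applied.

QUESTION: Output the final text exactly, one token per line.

Answer: wzt
vzea
cblj
ije
bmazi
ctpoc
ctgg
immz
zmng

Derivation:
Hunk 1: at line 6 remove [rur,oxaz,rep] add [ctgg] -> 9 lines: wzt psbcs bmazi vsgu wqo sbf ctgg immz zmng
Hunk 2: at line 2 remove [vsgu,wqo,sbf] add [ctpoc] -> 7 lines: wzt psbcs bmazi ctpoc ctgg immz zmng
Hunk 3: at line 1 remove [psbcs] add [vzea,cblj,ije] -> 9 lines: wzt vzea cblj ije bmazi ctpoc ctgg immz zmng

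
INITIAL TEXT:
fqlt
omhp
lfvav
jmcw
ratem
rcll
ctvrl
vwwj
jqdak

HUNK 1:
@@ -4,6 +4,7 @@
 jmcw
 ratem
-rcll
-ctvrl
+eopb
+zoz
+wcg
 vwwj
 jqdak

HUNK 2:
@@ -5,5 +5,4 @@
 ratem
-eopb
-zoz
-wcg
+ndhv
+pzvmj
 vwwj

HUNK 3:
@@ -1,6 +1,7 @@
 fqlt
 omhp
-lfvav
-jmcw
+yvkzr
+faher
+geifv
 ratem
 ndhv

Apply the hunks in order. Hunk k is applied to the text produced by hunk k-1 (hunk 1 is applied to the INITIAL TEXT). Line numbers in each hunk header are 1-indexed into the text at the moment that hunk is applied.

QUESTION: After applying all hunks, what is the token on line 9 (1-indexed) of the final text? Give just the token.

Answer: vwwj

Derivation:
Hunk 1: at line 4 remove [rcll,ctvrl] add [eopb,zoz,wcg] -> 10 lines: fqlt omhp lfvav jmcw ratem eopb zoz wcg vwwj jqdak
Hunk 2: at line 5 remove [eopb,zoz,wcg] add [ndhv,pzvmj] -> 9 lines: fqlt omhp lfvav jmcw ratem ndhv pzvmj vwwj jqdak
Hunk 3: at line 1 remove [lfvav,jmcw] add [yvkzr,faher,geifv] -> 10 lines: fqlt omhp yvkzr faher geifv ratem ndhv pzvmj vwwj jqdak
Final line 9: vwwj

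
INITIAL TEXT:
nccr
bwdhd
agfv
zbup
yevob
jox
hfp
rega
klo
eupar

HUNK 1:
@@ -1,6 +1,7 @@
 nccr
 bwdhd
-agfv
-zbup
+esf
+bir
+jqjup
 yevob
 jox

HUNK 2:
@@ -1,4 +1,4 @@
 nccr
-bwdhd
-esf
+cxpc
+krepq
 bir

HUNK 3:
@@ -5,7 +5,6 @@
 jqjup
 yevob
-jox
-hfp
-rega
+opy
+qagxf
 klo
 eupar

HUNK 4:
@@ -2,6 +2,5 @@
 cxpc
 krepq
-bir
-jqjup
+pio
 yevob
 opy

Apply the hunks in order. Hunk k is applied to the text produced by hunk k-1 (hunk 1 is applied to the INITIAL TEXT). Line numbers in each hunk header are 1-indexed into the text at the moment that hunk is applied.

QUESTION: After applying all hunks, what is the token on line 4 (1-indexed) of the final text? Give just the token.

Answer: pio

Derivation:
Hunk 1: at line 1 remove [agfv,zbup] add [esf,bir,jqjup] -> 11 lines: nccr bwdhd esf bir jqjup yevob jox hfp rega klo eupar
Hunk 2: at line 1 remove [bwdhd,esf] add [cxpc,krepq] -> 11 lines: nccr cxpc krepq bir jqjup yevob jox hfp rega klo eupar
Hunk 3: at line 5 remove [jox,hfp,rega] add [opy,qagxf] -> 10 lines: nccr cxpc krepq bir jqjup yevob opy qagxf klo eupar
Hunk 4: at line 2 remove [bir,jqjup] add [pio] -> 9 lines: nccr cxpc krepq pio yevob opy qagxf klo eupar
Final line 4: pio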